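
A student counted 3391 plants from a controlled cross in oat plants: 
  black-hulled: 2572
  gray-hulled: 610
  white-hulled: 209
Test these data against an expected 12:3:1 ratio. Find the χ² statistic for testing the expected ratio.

1.414

Total ratio parts = 16. Expected numbers out of 3391:
  black-hulled: 3391 × 12/16 = 2543.25
  gray-hulled: 3391 × 3/16 = 635.8125
  white-hulled: 3391 × 1/16 = 211.9375
χ² = Σ (O − E)² / E
  black-hulled: (2572 − 2543.25)² / 2543.25 = 0.3250
  gray-hulled: (610 − 635.8125)² / 635.8125 = 1.0479
  white-hulled: (209 − 211.9375)² / 211.9375 = 0.0407
χ² = 0.3250 + 1.0479 + 0.0407 = 1.4136 ≈ 1.414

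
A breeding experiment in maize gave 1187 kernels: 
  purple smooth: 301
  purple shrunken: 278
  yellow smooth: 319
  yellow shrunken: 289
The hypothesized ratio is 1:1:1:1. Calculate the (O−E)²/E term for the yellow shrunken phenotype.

0.202

Expected counts for N = 1187 under a 1:1:1:1 ratio (total parts = 4):
  purple smooth: 1187 × 1/4 = 296.75
  purple shrunken: 1187 × 1/4 = 296.75
  yellow smooth: 1187 × 1/4 = 296.75
  yellow shrunken: 1187 × 1/4 = 296.75
Contribution of yellow shrunken: (289 − 296.75)² / 296.75 = 0.2024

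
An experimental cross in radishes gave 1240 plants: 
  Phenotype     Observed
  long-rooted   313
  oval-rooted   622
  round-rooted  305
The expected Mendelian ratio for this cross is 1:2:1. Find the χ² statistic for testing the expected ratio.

0.116

The 1:2:1 ratio has 4 parts, so with N = 1240 the expected counts are:
  long-rooted: 1240 × 1/4 = 310
  oval-rooted: 1240 × 2/4 = 620
  round-rooted: 1240 × 1/4 = 310
χ² = Σ (O − E)² / E
  long-rooted: (313 − 310)² / 310 = 0.0290
  oval-rooted: (622 − 620)² / 620 = 0.0065
  round-rooted: (305 − 310)² / 310 = 0.0806
χ² = 0.0290 + 0.0065 + 0.0806 = 0.1161 ≈ 0.116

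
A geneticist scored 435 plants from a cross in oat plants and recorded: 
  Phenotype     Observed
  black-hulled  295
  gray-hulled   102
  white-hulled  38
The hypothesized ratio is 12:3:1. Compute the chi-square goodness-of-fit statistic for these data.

12.415

Under the 12:3:1 hypothesis (Σ ratio = 16, N = 435):
  black-hulled: 435 × 12/16 = 326.25
  gray-hulled: 435 × 3/16 = 81.5625
  white-hulled: 435 × 1/16 = 27.1875
χ² = Σ (O − E)² / E
  black-hulled: (295 − 326.25)² / 326.25 = 2.9933
  gray-hulled: (102 − 81.5625)² / 81.5625 = 5.1211
  white-hulled: (38 − 27.1875)² / 27.1875 = 4.3001
χ² = 2.9933 + 5.1211 + 4.3001 = 12.4145 ≈ 12.415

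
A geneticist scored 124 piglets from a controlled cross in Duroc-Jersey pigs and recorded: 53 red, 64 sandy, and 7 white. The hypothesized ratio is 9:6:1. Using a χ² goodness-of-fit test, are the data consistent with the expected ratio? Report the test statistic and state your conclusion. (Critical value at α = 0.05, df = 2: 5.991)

Expected counts for N = 124 under a 9:6:1 ratio (total parts = 16):
  red: 124 × 9/16 = 69.75
  sandy: 124 × 6/16 = 46.5
  white: 124 × 1/16 = 7.75
χ² = Σ (O − E)² / E
  red: (53 − 69.75)² / 69.75 = 4.0224
  sandy: (64 − 46.5)² / 46.5 = 6.5860
  white: (7 − 7.75)² / 7.75 = 0.0726
χ² = 4.0224 + 6.5860 + 0.0726 = 10.681
Degrees of freedom = 3 − 1 = 2; critical value at α = 0.05 is 5.991.
Since 10.681 > 5.991, we reject the null hypothesis — the data do not fit the 9:6:1 ratio.

10.681; not consistent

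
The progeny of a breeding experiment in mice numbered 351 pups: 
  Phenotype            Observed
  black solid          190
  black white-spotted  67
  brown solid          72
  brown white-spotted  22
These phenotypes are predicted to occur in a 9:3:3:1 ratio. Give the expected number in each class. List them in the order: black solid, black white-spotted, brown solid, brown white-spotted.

Under the 9:3:3:1 hypothesis (Σ ratio = 16, N = 351):
  black solid: 351 × 9/16 = 197.4375
  black white-spotted: 351 × 3/16 = 65.8125
  brown solid: 351 × 3/16 = 65.8125
  brown white-spotted: 351 × 1/16 = 21.9375

197.4375, 65.8125, 65.8125, 21.9375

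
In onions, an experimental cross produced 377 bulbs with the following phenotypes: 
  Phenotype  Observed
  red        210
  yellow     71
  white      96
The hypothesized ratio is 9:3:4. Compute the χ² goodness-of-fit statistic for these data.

0.054

The 9:3:4 ratio has 16 parts, so with N = 377 the expected counts are:
  red: 377 × 9/16 = 212.0625
  yellow: 377 × 3/16 = 70.6875
  white: 377 × 4/16 = 94.25
χ² = Σ (O − E)² / E
  red: (210 − 212.0625)² / 212.0625 = 0.0201
  yellow: (71 − 70.6875)² / 70.6875 = 0.0014
  white: (96 − 94.25)² / 94.25 = 0.0325
χ² = 0.0201 + 0.0014 + 0.0325 = 0.054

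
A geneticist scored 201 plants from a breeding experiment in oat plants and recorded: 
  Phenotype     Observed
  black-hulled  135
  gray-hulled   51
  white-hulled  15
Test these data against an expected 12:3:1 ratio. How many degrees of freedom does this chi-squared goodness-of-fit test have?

2

A goodness-of-fit test with 3 phenotype classes has df = 3 − 1 = 2.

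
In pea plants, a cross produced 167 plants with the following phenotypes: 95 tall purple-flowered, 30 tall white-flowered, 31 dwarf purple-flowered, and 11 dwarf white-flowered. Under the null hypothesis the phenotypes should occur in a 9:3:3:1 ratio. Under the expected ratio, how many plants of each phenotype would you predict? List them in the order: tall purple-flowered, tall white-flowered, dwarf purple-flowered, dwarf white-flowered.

Under the 9:3:3:1 hypothesis (Σ ratio = 16, N = 167):
  tall purple-flowered: 167 × 9/16 = 93.9375
  tall white-flowered: 167 × 3/16 = 31.3125
  dwarf purple-flowered: 167 × 3/16 = 31.3125
  dwarf white-flowered: 167 × 1/16 = 10.4375

93.9375, 31.3125, 31.3125, 10.4375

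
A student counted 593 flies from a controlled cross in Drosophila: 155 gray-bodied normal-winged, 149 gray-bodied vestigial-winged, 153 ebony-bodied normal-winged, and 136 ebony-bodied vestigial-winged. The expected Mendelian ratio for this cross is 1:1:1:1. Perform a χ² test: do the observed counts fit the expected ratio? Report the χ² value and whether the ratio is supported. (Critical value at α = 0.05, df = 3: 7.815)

1.476; consistent

The 1:1:1:1 ratio has 4 parts, so with N = 593 the expected counts are:
  gray-bodied normal-winged: 593 × 1/4 = 148.25
  gray-bodied vestigial-winged: 593 × 1/4 = 148.25
  ebony-bodied normal-winged: 593 × 1/4 = 148.25
  ebony-bodied vestigial-winged: 593 × 1/4 = 148.25
χ² = Σ (O − E)² / E
  gray-bodied normal-winged: (155 − 148.25)² / 148.25 = 0.3073
  gray-bodied vestigial-winged: (149 − 148.25)² / 148.25 = 0.0038
  ebony-bodied normal-winged: (153 − 148.25)² / 148.25 = 0.1522
  ebony-bodied vestigial-winged: (136 − 148.25)² / 148.25 = 1.0122
χ² = 0.3073 + 0.0038 + 0.1522 + 1.0122 = 1.4755 ≈ 1.476
Degrees of freedom = 4 − 1 = 3; critical value at α = 0.05 is 7.815.
Since 1.476 < 7.815, we fail to reject the null hypothesis — the data are consistent with the 1:1:1:1 ratio.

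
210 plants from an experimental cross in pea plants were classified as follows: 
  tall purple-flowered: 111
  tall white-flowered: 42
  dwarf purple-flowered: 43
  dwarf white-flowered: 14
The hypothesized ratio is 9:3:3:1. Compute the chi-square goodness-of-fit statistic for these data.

0.997

Expected counts for N = 210 under a 9:3:3:1 ratio (total parts = 16):
  tall purple-flowered: 210 × 9/16 = 118.125
  tall white-flowered: 210 × 3/16 = 39.375
  dwarf purple-flowered: 210 × 3/16 = 39.375
  dwarf white-flowered: 210 × 1/16 = 13.125
χ² = Σ (O − E)² / E
  tall purple-flowered: (111 − 118.125)² / 118.125 = 0.4298
  tall white-flowered: (42 − 39.375)² / 39.375 = 0.1750
  dwarf purple-flowered: (43 − 39.375)² / 39.375 = 0.3337
  dwarf white-flowered: (14 − 13.125)² / 13.125 = 0.0583
χ² = 0.4298 + 0.1750 + 0.3337 + 0.0583 = 0.9968 ≈ 0.997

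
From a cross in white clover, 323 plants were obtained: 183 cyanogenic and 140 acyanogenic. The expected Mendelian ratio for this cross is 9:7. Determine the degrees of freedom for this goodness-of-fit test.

A goodness-of-fit test with 2 phenotype classes has df = 2 − 1 = 1.

1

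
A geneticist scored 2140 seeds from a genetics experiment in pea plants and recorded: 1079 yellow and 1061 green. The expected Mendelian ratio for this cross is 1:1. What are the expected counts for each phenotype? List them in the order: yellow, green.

Expected counts for N = 2140 under a 1:1 ratio (total parts = 2):
  yellow: 2140 × 1/2 = 1070
  green: 2140 × 1/2 = 1070

1070, 1070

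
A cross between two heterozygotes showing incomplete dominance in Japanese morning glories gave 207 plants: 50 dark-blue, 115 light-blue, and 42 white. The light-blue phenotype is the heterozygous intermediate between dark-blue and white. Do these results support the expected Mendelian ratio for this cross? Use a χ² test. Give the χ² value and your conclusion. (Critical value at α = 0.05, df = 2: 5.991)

With incomplete dominance, a heterozygote × heterozygote cross gives a 1:2:1 phenotypic ratio.
Under the 1:2:1 hypothesis (Σ ratio = 4, N = 207):
  dark-blue: 207 × 1/4 = 51.75
  light-blue: 207 × 2/4 = 103.5
  white: 207 × 1/4 = 51.75
χ² = Σ (O − E)² / E
  dark-blue: (50 − 51.75)² / 51.75 = 0.0592
  light-blue: (115 − 103.5)² / 103.5 = 1.2778
  white: (42 − 51.75)² / 51.75 = 1.8370
χ² = 0.0592 + 1.2778 + 1.8370 = 3.174
Degrees of freedom = 3 − 1 = 2; critical value at α = 0.05 is 5.991.
Since 3.174 < 5.991, we fail to reject the null hypothesis — the data are consistent with the 1:2:1 ratio.

3.174; consistent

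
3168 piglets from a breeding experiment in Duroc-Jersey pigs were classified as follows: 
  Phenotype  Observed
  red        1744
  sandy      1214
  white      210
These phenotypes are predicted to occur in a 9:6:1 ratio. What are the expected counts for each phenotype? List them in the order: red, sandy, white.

Under the 9:6:1 hypothesis (Σ ratio = 16, N = 3168):
  red: 3168 × 9/16 = 1782
  sandy: 3168 × 6/16 = 1188
  white: 3168 × 1/16 = 198

1782, 1188, 198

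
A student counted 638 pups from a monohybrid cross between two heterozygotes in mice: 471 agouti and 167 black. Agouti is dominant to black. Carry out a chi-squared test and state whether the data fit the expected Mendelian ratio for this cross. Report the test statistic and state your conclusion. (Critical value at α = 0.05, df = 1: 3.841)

For a monohybrid cross between heterozygotes with complete dominance, the expected phenotypic ratio is 3:1.
Under the 3:1 hypothesis (Σ ratio = 4, N = 638):
  agouti: 638 × 3/4 = 478.5
  black: 638 × 1/4 = 159.5
χ² = Σ (O − E)² / E
  agouti: (471 − 478.5)² / 478.5 = 0.1176
  black: (167 − 159.5)² / 159.5 = 0.3527
χ² = 0.1176 + 0.3527 = 0.4703 ≈ 0.470
Degrees of freedom = 2 − 1 = 1; critical value at α = 0.05 is 3.841.
Since 0.470 < 3.841, we fail to reject the null hypothesis — the data are consistent with the 3:1 ratio.

0.470; consistent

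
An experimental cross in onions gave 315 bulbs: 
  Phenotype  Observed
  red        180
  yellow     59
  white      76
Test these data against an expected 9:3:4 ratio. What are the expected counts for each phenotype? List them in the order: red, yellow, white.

177.1875, 59.0625, 78.75

Under the 9:3:4 hypothesis (Σ ratio = 16, N = 315):
  red: 315 × 9/16 = 177.1875
  yellow: 315 × 3/16 = 59.0625
  white: 315 × 4/16 = 78.75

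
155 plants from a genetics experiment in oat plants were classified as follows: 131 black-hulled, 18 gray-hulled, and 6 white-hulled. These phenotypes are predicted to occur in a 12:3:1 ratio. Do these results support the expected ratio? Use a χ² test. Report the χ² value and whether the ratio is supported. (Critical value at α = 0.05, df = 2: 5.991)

Total ratio parts = 16. Expected numbers out of 155:
  black-hulled: 155 × 12/16 = 116.25
  gray-hulled: 155 × 3/16 = 29.0625
  white-hulled: 155 × 1/16 = 9.6875
χ² = Σ (O − E)² / E
  black-hulled: (131 − 116.25)² / 116.25 = 1.8715
  gray-hulled: (18 − 29.0625)² / 29.0625 = 4.2109
  white-hulled: (6 − 9.6875)² / 9.6875 = 1.4036
χ² = 1.8715 + 4.2109 + 1.4036 = 7.486
Degrees of freedom = 3 − 1 = 2; critical value at α = 0.05 is 5.991.
Since 7.486 > 5.991, we reject the null hypothesis — the data do not fit the 12:3:1 ratio.

7.486; not consistent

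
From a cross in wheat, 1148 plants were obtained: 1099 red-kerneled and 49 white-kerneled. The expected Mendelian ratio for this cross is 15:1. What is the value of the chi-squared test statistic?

7.694

The 15:1 ratio has 16 parts, so with N = 1148 the expected counts are:
  red-kerneled: 1148 × 15/16 = 1076.25
  white-kerneled: 1148 × 1/16 = 71.75
χ² = Σ (O − E)² / E
  red-kerneled: (1099 − 1076.25)² / 1076.25 = 0.4809
  white-kerneled: (49 − 71.75)² / 71.75 = 7.2134
χ² = 0.4809 + 7.2134 = 7.6943 ≈ 7.694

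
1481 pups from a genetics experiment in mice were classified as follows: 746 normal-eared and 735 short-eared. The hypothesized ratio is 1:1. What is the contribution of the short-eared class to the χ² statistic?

Expected counts for N = 1481 under a 1:1 ratio (total parts = 2):
  normal-eared: 1481 × 1/2 = 740.5
  short-eared: 1481 × 1/2 = 740.5
Contribution of short-eared: (735 − 740.5)² / 740.5 = 0.0409

0.041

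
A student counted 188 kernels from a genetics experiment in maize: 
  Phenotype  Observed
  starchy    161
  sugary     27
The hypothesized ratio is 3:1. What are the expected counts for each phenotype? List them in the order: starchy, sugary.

141, 47

Under the 3:1 hypothesis (Σ ratio = 4, N = 188):
  starchy: 188 × 3/4 = 141
  sugary: 188 × 1/4 = 47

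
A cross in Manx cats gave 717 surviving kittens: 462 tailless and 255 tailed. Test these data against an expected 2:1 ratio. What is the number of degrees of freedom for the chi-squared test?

1

A goodness-of-fit test with 2 phenotype classes has df = 2 − 1 = 1.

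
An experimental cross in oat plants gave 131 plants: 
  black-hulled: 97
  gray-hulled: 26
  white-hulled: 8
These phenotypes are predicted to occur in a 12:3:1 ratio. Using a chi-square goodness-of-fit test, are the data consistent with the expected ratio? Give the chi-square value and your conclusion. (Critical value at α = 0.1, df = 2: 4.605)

0.104; consistent

Under the 12:3:1 hypothesis (Σ ratio = 16, N = 131):
  black-hulled: 131 × 12/16 = 98.25
  gray-hulled: 131 × 3/16 = 24.5625
  white-hulled: 131 × 1/16 = 8.1875
χ² = Σ (O − E)² / E
  black-hulled: (97 − 98.25)² / 98.25 = 0.0159
  gray-hulled: (26 − 24.5625)² / 24.5625 = 0.0841
  white-hulled: (8 − 8.1875)² / 8.1875 = 0.0043
χ² = 0.0159 + 0.0841 + 0.0043 = 0.1043 ≈ 0.104
Degrees of freedom = 3 − 1 = 2; critical value at α = 0.1 is 4.605.
Since 0.104 < 4.605, we fail to reject the null hypothesis — the data are consistent with the 12:3:1 ratio.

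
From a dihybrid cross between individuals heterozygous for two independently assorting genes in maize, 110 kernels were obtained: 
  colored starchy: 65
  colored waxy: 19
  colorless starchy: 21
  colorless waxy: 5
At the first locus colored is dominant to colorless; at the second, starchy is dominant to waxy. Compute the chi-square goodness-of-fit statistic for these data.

0.804

A dihybrid F₂ with independent assortment and complete dominance at both loci gives a 9:3:3:1 phenotypic ratio.
The 9:3:3:1 ratio has 16 parts, so with N = 110 the expected counts are:
  colored starchy: 110 × 9/16 = 61.875
  colored waxy: 110 × 3/16 = 20.625
  colorless starchy: 110 × 3/16 = 20.625
  colorless waxy: 110 × 1/16 = 6.875
χ² = Σ (O − E)² / E
  colored starchy: (65 − 61.875)² / 61.875 = 0.1578
  colored waxy: (19 − 20.625)² / 20.625 = 0.1280
  colorless starchy: (21 − 20.625)² / 20.625 = 0.0068
  colorless waxy: (5 − 6.875)² / 6.875 = 0.5114
χ² = 0.1578 + 0.1280 + 0.0068 + 0.5114 = 0.804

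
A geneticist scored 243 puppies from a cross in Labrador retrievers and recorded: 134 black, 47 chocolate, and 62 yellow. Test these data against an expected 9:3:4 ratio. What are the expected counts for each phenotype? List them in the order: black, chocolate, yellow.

136.6875, 45.5625, 60.75

Under the 9:3:4 hypothesis (Σ ratio = 16, N = 243):
  black: 243 × 9/16 = 136.6875
  chocolate: 243 × 3/16 = 45.5625
  yellow: 243 × 4/16 = 60.75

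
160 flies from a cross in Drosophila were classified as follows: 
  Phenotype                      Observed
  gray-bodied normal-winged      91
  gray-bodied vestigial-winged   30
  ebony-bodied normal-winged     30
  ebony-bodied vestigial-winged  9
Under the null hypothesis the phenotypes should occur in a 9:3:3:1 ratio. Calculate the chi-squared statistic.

0.111

The 9:3:3:1 ratio has 16 parts, so with N = 160 the expected counts are:
  gray-bodied normal-winged: 160 × 9/16 = 90
  gray-bodied vestigial-winged: 160 × 3/16 = 30
  ebony-bodied normal-winged: 160 × 3/16 = 30
  ebony-bodied vestigial-winged: 160 × 1/16 = 10
χ² = Σ (O − E)² / E
  gray-bodied normal-winged: (91 − 90)² / 90 = 0.0111
  gray-bodied vestigial-winged: (30 − 30)² / 30 = 0.0000
  ebony-bodied normal-winged: (30 − 30)² / 30 = 0.0000
  ebony-bodied vestigial-winged: (9 − 10)² / 10 = 0.1000
χ² = 0.0111 + 0.0000 + 0.0000 + 0.1000 = 0.1111 ≈ 0.111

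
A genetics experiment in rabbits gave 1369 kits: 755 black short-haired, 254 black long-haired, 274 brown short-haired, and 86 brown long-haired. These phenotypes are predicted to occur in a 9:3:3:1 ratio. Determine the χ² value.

1.493

Under the 9:3:3:1 hypothesis (Σ ratio = 16, N = 1369):
  black short-haired: 1369 × 9/16 = 770.0625
  black long-haired: 1369 × 3/16 = 256.6875
  brown short-haired: 1369 × 3/16 = 256.6875
  brown long-haired: 1369 × 1/16 = 85.5625
χ² = Σ (O − E)² / E
  black short-haired: (755 − 770.0625)² / 770.0625 = 0.2946
  black long-haired: (254 − 256.6875)² / 256.6875 = 0.0281
  brown short-haired: (274 − 256.6875)² / 256.6875 = 1.1677
  brown long-haired: (86 − 85.5625)² / 85.5625 = 0.0022
χ² = 0.2946 + 0.0281 + 1.1677 + 0.0022 = 1.4926 ≈ 1.493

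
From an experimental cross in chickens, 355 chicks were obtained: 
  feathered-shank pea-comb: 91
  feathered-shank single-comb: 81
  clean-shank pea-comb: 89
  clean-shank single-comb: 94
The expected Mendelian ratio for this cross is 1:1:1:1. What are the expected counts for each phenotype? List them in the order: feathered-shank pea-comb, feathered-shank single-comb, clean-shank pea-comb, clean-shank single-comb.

88.75, 88.75, 88.75, 88.75

The 1:1:1:1 ratio has 4 parts, so with N = 355 the expected counts are:
  feathered-shank pea-comb: 355 × 1/4 = 88.75
  feathered-shank single-comb: 355 × 1/4 = 88.75
  clean-shank pea-comb: 355 × 1/4 = 88.75
  clean-shank single-comb: 355 × 1/4 = 88.75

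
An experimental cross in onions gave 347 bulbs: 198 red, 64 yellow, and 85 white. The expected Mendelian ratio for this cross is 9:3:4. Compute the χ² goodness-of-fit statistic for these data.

Total ratio parts = 16. Expected numbers out of 347:
  red: 347 × 9/16 = 195.1875
  yellow: 347 × 3/16 = 65.0625
  white: 347 × 4/16 = 86.75
χ² = Σ (O − E)² / E
  red: (198 − 195.1875)² / 195.1875 = 0.0405
  yellow: (64 − 65.0625)² / 65.0625 = 0.0174
  white: (85 − 86.75)² / 86.75 = 0.0353
χ² = 0.0405 + 0.0174 + 0.0353 = 0.0932 ≈ 0.093

0.093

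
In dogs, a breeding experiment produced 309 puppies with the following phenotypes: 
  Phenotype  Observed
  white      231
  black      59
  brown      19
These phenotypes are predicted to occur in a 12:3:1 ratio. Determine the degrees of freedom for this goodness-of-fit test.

A goodness-of-fit test with 3 phenotype classes has df = 3 − 1 = 2.

2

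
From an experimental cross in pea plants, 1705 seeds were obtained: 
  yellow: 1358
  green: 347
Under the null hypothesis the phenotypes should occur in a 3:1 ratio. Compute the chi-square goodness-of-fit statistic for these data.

The 3:1 ratio has 4 parts, so with N = 1705 the expected counts are:
  yellow: 1705 × 3/4 = 1278.75
  green: 1705 × 1/4 = 426.25
χ² = Σ (O − E)² / E
  yellow: (1358 − 1278.75)² / 1278.75 = 4.9115
  green: (347 − 426.25)² / 426.25 = 14.7345
χ² = 4.9115 + 14.7345 = 19.646

19.646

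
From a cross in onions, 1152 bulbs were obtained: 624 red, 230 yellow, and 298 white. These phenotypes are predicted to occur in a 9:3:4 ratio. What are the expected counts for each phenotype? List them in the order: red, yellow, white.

Under the 9:3:4 hypothesis (Σ ratio = 16, N = 1152):
  red: 1152 × 9/16 = 648
  yellow: 1152 × 3/16 = 216
  white: 1152 × 4/16 = 288

648, 216, 288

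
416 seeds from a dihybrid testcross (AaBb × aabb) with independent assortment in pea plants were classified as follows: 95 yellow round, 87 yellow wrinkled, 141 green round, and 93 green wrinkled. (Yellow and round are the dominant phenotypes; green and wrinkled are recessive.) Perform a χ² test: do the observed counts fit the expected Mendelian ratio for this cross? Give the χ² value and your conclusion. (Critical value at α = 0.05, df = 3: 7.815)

A dihybrid testcross with independent assortment gives a 1:1:1:1 ratio.
Expected counts for N = 416 under a 1:1:1:1 ratio (total parts = 4):
  yellow round: 416 × 1/4 = 104
  yellow wrinkled: 416 × 1/4 = 104
  green round: 416 × 1/4 = 104
  green wrinkled: 416 × 1/4 = 104
χ² = Σ (O − E)² / E
  yellow round: (95 − 104)² / 104 = 0.7788
  yellow wrinkled: (87 − 104)² / 104 = 2.7788
  green round: (141 − 104)² / 104 = 13.1635
  green wrinkled: (93 − 104)² / 104 = 1.1635
χ² = 0.7788 + 2.7788 + 13.1635 + 1.1635 = 17.8846 ≈ 17.885
Degrees of freedom = 4 − 1 = 3; critical value at α = 0.05 is 7.815.
Since 17.885 > 7.815, we reject the null hypothesis — the data do not fit the 1:1:1:1 ratio.

17.885; not consistent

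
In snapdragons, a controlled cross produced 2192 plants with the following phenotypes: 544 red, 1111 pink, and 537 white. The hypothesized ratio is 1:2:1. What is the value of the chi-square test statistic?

0.455

Expected counts for N = 2192 under a 1:2:1 ratio (total parts = 4):
  red: 2192 × 1/4 = 548
  pink: 2192 × 2/4 = 1096
  white: 2192 × 1/4 = 548
χ² = Σ (O − E)² / E
  red: (544 − 548)² / 548 = 0.0292
  pink: (1111 − 1096)² / 1096 = 0.2053
  white: (537 − 548)² / 548 = 0.2208
χ² = 0.0292 + 0.2053 + 0.2208 = 0.4553 ≈ 0.455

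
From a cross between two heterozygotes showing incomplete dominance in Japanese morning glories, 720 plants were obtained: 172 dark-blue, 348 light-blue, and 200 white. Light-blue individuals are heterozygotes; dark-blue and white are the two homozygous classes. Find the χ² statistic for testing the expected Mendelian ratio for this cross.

With incomplete dominance, a heterozygote × heterozygote cross gives a 1:2:1 phenotypic ratio.
Expected counts for N = 720 under a 1:2:1 ratio (total parts = 4):
  dark-blue: 720 × 1/4 = 180
  light-blue: 720 × 2/4 = 360
  white: 720 × 1/4 = 180
χ² = Σ (O − E)² / E
  dark-blue: (172 − 180)² / 180 = 0.3556
  light-blue: (348 − 360)² / 360 = 0.4000
  white: (200 − 180)² / 180 = 2.2222
χ² = 0.3556 + 0.4000 + 2.2222 = 2.9778 ≈ 2.978

2.978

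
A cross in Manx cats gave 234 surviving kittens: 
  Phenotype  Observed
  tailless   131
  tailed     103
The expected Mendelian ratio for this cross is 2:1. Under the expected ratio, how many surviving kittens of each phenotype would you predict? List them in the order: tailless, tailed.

Under the 2:1 hypothesis (Σ ratio = 3, N = 234):
  tailless: 234 × 2/3 = 156
  tailed: 234 × 1/3 = 78

156, 78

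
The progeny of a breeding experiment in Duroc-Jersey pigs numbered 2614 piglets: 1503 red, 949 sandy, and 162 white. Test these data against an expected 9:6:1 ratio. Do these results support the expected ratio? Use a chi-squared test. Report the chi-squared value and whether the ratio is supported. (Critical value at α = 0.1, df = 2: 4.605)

1.732; consistent

Total ratio parts = 16. Expected numbers out of 2614:
  red: 2614 × 9/16 = 1470.375
  sandy: 2614 × 6/16 = 980.25
  white: 2614 × 1/16 = 163.375
χ² = Σ (O − E)² / E
  red: (1503 − 1470.375)² / 1470.375 = 0.7239
  sandy: (949 − 980.25)² / 980.25 = 0.9962
  white: (162 − 163.375)² / 163.375 = 0.0116
χ² = 0.7239 + 0.9962 + 0.0116 = 1.7317 ≈ 1.732
Degrees of freedom = 3 − 1 = 2; critical value at α = 0.1 is 4.605.
Since 1.732 < 4.605, we fail to reject the null hypothesis — the data are consistent with the 9:6:1 ratio.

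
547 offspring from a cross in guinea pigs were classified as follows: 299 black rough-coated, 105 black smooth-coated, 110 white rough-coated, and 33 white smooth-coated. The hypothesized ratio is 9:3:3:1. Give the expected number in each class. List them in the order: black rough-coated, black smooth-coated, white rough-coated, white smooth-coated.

307.6875, 102.5625, 102.5625, 34.1875

Total ratio parts = 16. Expected numbers out of 547:
  black rough-coated: 547 × 9/16 = 307.6875
  black smooth-coated: 547 × 3/16 = 102.5625
  white rough-coated: 547 × 3/16 = 102.5625
  white smooth-coated: 547 × 1/16 = 34.1875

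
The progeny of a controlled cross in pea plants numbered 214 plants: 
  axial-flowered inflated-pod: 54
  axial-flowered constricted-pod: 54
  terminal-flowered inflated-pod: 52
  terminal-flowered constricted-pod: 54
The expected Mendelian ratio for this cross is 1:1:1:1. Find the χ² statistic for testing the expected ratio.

0.056

Expected counts for N = 214 under a 1:1:1:1 ratio (total parts = 4):
  axial-flowered inflated-pod: 214 × 1/4 = 53.5
  axial-flowered constricted-pod: 214 × 1/4 = 53.5
  terminal-flowered inflated-pod: 214 × 1/4 = 53.5
  terminal-flowered constricted-pod: 214 × 1/4 = 53.5
χ² = Σ (O − E)² / E
  axial-flowered inflated-pod: (54 − 53.5)² / 53.5 = 0.0047
  axial-flowered constricted-pod: (54 − 53.5)² / 53.5 = 0.0047
  terminal-flowered inflated-pod: (52 − 53.5)² / 53.5 = 0.0421
  terminal-flowered constricted-pod: (54 − 53.5)² / 53.5 = 0.0047
χ² = 0.0047 + 0.0047 + 0.0421 + 0.0047 = 0.0562 ≈ 0.056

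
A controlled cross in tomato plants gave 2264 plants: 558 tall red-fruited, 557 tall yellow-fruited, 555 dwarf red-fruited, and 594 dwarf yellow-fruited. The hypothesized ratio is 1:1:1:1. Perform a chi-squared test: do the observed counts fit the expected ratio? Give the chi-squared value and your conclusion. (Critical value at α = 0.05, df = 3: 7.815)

1.855; consistent

Expected counts for N = 2264 under a 1:1:1:1 ratio (total parts = 4):
  tall red-fruited: 2264 × 1/4 = 566
  tall yellow-fruited: 2264 × 1/4 = 566
  dwarf red-fruited: 2264 × 1/4 = 566
  dwarf yellow-fruited: 2264 × 1/4 = 566
χ² = Σ (O − E)² / E
  tall red-fruited: (558 − 566)² / 566 = 0.1131
  tall yellow-fruited: (557 − 566)² / 566 = 0.1431
  dwarf red-fruited: (555 − 566)² / 566 = 0.2138
  dwarf yellow-fruited: (594 − 566)² / 566 = 1.3852
χ² = 0.1131 + 0.1431 + 0.2138 + 1.3852 = 1.8552 ≈ 1.855
Degrees of freedom = 4 − 1 = 3; critical value at α = 0.05 is 7.815.
Since 1.855 < 7.815, we fail to reject the null hypothesis — the data are consistent with the 1:1:1:1 ratio.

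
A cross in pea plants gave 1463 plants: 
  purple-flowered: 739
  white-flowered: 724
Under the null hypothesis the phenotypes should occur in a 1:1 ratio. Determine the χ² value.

0.154

Total ratio parts = 2. Expected numbers out of 1463:
  purple-flowered: 1463 × 1/2 = 731.5
  white-flowered: 1463 × 1/2 = 731.5
χ² = Σ (O − E)² / E
  purple-flowered: (739 − 731.5)² / 731.5 = 0.0769
  white-flowered: (724 − 731.5)² / 731.5 = 0.0769
χ² = 0.0769 + 0.0769 = 0.1538 ≈ 0.154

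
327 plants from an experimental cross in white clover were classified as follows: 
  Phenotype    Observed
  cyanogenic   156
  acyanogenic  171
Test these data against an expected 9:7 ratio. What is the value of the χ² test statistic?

The 9:7 ratio has 16 parts, so with N = 327 the expected counts are:
  cyanogenic: 327 × 9/16 = 183.9375
  acyanogenic: 327 × 7/16 = 143.0625
χ² = Σ (O − E)² / E
  cyanogenic: (156 − 183.9375)² / 183.9375 = 4.2433
  acyanogenic: (171 − 143.0625)² / 143.0625 = 5.4557
χ² = 4.2433 + 5.4557 = 9.699

9.699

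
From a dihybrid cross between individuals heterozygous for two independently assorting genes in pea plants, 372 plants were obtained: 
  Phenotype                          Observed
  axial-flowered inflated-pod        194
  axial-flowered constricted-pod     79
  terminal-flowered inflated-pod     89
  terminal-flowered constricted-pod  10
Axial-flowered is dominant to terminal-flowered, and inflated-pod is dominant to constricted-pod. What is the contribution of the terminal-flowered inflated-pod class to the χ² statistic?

5.313

A dihybrid F₂ with independent assortment and complete dominance at both loci gives a 9:3:3:1 phenotypic ratio.
Total ratio parts = 16. Expected numbers out of 372:
  axial-flowered inflated-pod: 372 × 9/16 = 209.25
  axial-flowered constricted-pod: 372 × 3/16 = 69.75
  terminal-flowered inflated-pod: 372 × 3/16 = 69.75
  terminal-flowered constricted-pod: 372 × 1/16 = 23.25
Contribution of terminal-flowered inflated-pod: (89 − 69.75)² / 69.75 = 5.3127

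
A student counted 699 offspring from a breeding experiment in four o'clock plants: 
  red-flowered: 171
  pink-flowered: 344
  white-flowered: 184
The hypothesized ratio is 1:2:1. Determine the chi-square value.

Under the 1:2:1 hypothesis (Σ ratio = 4, N = 699):
  red-flowered: 699 × 1/4 = 174.75
  pink-flowered: 699 × 2/4 = 349.5
  white-flowered: 699 × 1/4 = 174.75
χ² = Σ (O − E)² / E
  red-flowered: (171 − 174.75)² / 174.75 = 0.0805
  pink-flowered: (344 − 349.5)² / 349.5 = 0.0866
  white-flowered: (184 − 174.75)² / 174.75 = 0.4896
χ² = 0.0805 + 0.0866 + 0.4896 = 0.6567 ≈ 0.657

0.657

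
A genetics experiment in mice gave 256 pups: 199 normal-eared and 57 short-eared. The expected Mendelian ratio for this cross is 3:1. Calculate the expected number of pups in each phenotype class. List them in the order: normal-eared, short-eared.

192, 64

The 3:1 ratio has 4 parts, so with N = 256 the expected counts are:
  normal-eared: 256 × 3/4 = 192
  short-eared: 256 × 1/4 = 64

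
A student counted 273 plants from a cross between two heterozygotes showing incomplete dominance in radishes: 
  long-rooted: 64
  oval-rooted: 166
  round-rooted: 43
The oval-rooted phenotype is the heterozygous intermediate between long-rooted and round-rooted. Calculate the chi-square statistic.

15.982

With incomplete dominance, a heterozygote × heterozygote cross gives a 1:2:1 phenotypic ratio.
Under the 1:2:1 hypothesis (Σ ratio = 4, N = 273):
  long-rooted: 273 × 1/4 = 68.25
  oval-rooted: 273 × 2/4 = 136.5
  round-rooted: 273 × 1/4 = 68.25
χ² = Σ (O − E)² / E
  long-rooted: (64 − 68.25)² / 68.25 = 0.2647
  oval-rooted: (166 − 136.5)² / 136.5 = 6.3755
  round-rooted: (43 − 68.25)² / 68.25 = 9.3416
χ² = 0.2647 + 6.3755 + 9.3416 = 15.9818 ≈ 15.982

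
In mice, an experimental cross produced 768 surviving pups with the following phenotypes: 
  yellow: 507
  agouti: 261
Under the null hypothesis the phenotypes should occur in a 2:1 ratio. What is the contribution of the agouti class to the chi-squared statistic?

Total ratio parts = 3. Expected numbers out of 768:
  yellow: 768 × 2/3 = 512
  agouti: 768 × 1/3 = 256
Contribution of agouti: (261 − 256)² / 256 = 0.0977

0.098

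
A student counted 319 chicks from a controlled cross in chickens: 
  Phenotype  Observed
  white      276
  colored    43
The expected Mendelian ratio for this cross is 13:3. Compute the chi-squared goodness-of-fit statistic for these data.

5.816

Expected counts for N = 319 under a 13:3 ratio (total parts = 16):
  white: 319 × 13/16 = 259.1875
  colored: 319 × 3/16 = 59.8125
χ² = Σ (O − E)² / E
  white: (276 − 259.1875)² / 259.1875 = 1.0906
  colored: (43 − 59.8125)² / 59.8125 = 4.7258
χ² = 1.0906 + 4.7258 = 5.8164 ≈ 5.816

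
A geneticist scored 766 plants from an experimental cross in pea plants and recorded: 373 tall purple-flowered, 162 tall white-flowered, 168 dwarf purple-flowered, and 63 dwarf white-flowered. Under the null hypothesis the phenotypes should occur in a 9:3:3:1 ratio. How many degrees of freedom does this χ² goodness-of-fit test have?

A goodness-of-fit test with 4 phenotype classes has df = 4 − 1 = 3.

3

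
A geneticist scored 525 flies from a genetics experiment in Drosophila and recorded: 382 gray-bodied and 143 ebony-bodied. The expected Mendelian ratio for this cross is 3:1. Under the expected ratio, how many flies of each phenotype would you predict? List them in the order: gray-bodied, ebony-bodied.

Expected counts for N = 525 under a 3:1 ratio (total parts = 4):
  gray-bodied: 525 × 3/4 = 393.75
  ebony-bodied: 525 × 1/4 = 131.25

393.75, 131.25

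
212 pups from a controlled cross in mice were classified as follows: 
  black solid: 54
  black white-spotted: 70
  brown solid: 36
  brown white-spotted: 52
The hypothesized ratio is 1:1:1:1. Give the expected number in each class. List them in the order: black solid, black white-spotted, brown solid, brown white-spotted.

Total ratio parts = 4. Expected numbers out of 212:
  black solid: 212 × 1/4 = 53
  black white-spotted: 212 × 1/4 = 53
  brown solid: 212 × 1/4 = 53
  brown white-spotted: 212 × 1/4 = 53

53, 53, 53, 53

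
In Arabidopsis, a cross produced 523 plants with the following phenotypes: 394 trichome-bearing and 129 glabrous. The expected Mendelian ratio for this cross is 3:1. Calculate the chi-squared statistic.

0.031

Expected counts for N = 523 under a 3:1 ratio (total parts = 4):
  trichome-bearing: 523 × 3/4 = 392.25
  glabrous: 523 × 1/4 = 130.75
χ² = Σ (O − E)² / E
  trichome-bearing: (394 − 392.25)² / 392.25 = 0.0078
  glabrous: (129 − 130.75)² / 130.75 = 0.0234
χ² = 0.0078 + 0.0234 = 0.0312 ≈ 0.031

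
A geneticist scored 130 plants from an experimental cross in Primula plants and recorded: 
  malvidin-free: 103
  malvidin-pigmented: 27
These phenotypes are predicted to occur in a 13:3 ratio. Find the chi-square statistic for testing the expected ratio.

Expected counts for N = 130 under a 13:3 ratio (total parts = 16):
  malvidin-free: 130 × 13/16 = 105.625
  malvidin-pigmented: 130 × 3/16 = 24.375
χ² = Σ (O − E)² / E
  malvidin-free: (103 − 105.625)² / 105.625 = 0.0652
  malvidin-pigmented: (27 − 24.375)² / 24.375 = 0.2827
χ² = 0.0652 + 0.2827 = 0.3479 ≈ 0.348

0.348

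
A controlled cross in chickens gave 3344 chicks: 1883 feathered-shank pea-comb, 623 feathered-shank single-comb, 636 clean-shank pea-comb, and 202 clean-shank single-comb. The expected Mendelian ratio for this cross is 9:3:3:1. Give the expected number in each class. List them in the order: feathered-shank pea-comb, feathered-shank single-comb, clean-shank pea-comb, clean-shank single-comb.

1881, 627, 627, 209

The 9:3:3:1 ratio has 16 parts, so with N = 3344 the expected counts are:
  feathered-shank pea-comb: 3344 × 9/16 = 1881
  feathered-shank single-comb: 3344 × 3/16 = 627
  clean-shank pea-comb: 3344 × 3/16 = 627
  clean-shank single-comb: 3344 × 1/16 = 209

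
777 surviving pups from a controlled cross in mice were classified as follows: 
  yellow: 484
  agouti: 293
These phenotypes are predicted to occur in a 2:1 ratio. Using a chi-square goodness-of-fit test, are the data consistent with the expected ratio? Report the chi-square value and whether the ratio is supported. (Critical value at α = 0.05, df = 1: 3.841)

Expected counts for N = 777 under a 2:1 ratio (total parts = 3):
  yellow: 777 × 2/3 = 518
  agouti: 777 × 1/3 = 259
χ² = Σ (O − E)² / E
  yellow: (484 − 518)² / 518 = 2.2317
  agouti: (293 − 259)² / 259 = 4.4633
χ² = 2.2317 + 4.4633 = 6.695
Degrees of freedom = 2 − 1 = 1; critical value at α = 0.05 is 3.841.
Since 6.695 > 3.841, we reject the null hypothesis — the data do not fit the 2:1 ratio.

6.695; not consistent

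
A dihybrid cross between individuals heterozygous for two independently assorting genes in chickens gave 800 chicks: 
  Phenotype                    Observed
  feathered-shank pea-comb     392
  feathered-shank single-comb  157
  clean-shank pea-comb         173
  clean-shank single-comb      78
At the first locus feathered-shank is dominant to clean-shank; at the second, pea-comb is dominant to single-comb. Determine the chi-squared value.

27.009

A dihybrid F₂ with independent assortment and complete dominance at both loci gives a 9:3:3:1 phenotypic ratio.
Under the 9:3:3:1 hypothesis (Σ ratio = 16, N = 800):
  feathered-shank pea-comb: 800 × 9/16 = 450
  feathered-shank single-comb: 800 × 3/16 = 150
  clean-shank pea-comb: 800 × 3/16 = 150
  clean-shank single-comb: 800 × 1/16 = 50
χ² = Σ (O − E)² / E
  feathered-shank pea-comb: (392 − 450)² / 450 = 7.4756
  feathered-shank single-comb: (157 − 150)² / 150 = 0.3267
  clean-shank pea-comb: (173 − 150)² / 150 = 3.5267
  clean-shank single-comb: (78 − 50)² / 50 = 15.6800
χ² = 7.4756 + 0.3267 + 3.5267 + 15.6800 = 27.009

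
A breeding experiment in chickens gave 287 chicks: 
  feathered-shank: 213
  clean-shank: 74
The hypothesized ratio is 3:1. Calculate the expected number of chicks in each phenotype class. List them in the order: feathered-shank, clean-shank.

215.25, 71.75

The 3:1 ratio has 4 parts, so with N = 287 the expected counts are:
  feathered-shank: 287 × 3/4 = 215.25
  clean-shank: 287 × 1/4 = 71.75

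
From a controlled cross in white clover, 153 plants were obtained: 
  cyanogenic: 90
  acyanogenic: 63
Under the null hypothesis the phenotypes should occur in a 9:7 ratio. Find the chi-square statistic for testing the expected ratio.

Under the 9:7 hypothesis (Σ ratio = 16, N = 153):
  cyanogenic: 153 × 9/16 = 86.0625
  acyanogenic: 153 × 7/16 = 66.9375
χ² = Σ (O − E)² / E
  cyanogenic: (90 − 86.0625)² / 86.0625 = 0.1801
  acyanogenic: (63 − 66.9375)² / 66.9375 = 0.2316
χ² = 0.1801 + 0.2316 = 0.4117 ≈ 0.412

0.412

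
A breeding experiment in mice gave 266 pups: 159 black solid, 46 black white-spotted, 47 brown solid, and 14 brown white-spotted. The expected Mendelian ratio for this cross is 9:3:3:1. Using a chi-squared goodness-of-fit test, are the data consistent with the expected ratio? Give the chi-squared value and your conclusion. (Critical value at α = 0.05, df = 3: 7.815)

Under the 9:3:3:1 hypothesis (Σ ratio = 16, N = 266):
  black solid: 266 × 9/16 = 149.625
  black white-spotted: 266 × 3/16 = 49.875
  brown solid: 266 × 3/16 = 49.875
  brown white-spotted: 266 × 1/16 = 16.625
χ² = Σ (O − E)² / E
  black solid: (159 − 149.625)² / 149.625 = 0.5874
  black white-spotted: (46 − 49.875)² / 49.875 = 0.3011
  brown solid: (47 − 49.875)² / 49.875 = 0.1657
  brown white-spotted: (14 − 16.625)² / 16.625 = 0.4145
χ² = 0.5874 + 0.3011 + 0.1657 + 0.4145 = 1.4687 ≈ 1.469
Degrees of freedom = 4 − 1 = 3; critical value at α = 0.05 is 7.815.
Since 1.469 < 7.815, we fail to reject the null hypothesis — the data are consistent with the 9:3:3:1 ratio.

1.469; consistent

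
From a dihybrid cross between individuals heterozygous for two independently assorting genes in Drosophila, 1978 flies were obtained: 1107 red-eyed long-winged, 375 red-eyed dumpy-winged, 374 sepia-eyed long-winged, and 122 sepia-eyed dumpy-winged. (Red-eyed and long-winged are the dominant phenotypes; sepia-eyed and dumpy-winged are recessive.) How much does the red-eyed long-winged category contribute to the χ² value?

A dihybrid F₂ with independent assortment and complete dominance at both loci gives a 9:3:3:1 phenotypic ratio.
Total ratio parts = 16. Expected numbers out of 1978:
  red-eyed long-winged: 1978 × 9/16 = 1112.625
  red-eyed dumpy-winged: 1978 × 3/16 = 370.875
  sepia-eyed long-winged: 1978 × 3/16 = 370.875
  sepia-eyed dumpy-winged: 1978 × 1/16 = 123.625
Contribution of red-eyed long-winged: (1107 − 1112.625)² / 1112.625 = 0.0284

0.028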